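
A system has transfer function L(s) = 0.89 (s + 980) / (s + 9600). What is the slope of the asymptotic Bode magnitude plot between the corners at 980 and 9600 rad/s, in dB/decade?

In this band the factors already past their corner are: zero at 980; net slope = 20 dB/decade.

20 dB/decade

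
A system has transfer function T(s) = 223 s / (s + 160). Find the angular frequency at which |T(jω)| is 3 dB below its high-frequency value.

160 rad/sec

For a single-pole high-pass, the −3 dB point is at the pole: ω = 160 rad/sec.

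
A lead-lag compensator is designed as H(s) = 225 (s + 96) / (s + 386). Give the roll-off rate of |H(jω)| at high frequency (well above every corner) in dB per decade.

0 dB/decade

With 1 zero and 1 pole, the high-frequency asymptotic slope is 20 × (1 − 1) = 0 dB/decade.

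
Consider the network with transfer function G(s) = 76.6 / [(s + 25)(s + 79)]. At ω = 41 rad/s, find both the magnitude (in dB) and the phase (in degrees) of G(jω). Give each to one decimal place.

|j41 + 25| = √(41² + 25²) = 48.02
|j41 + 79| = √(41² + 79²) = 89.01
|G(j41)| = 76.6 / (48.02 × 89.01) = 0.017922
20 log₁₀(0.017922) = -34.93 dB
∠(j41 + 25) = arctan(41/25) = 58.63°
∠(j41 + 79) = arctan(41/79) = 27.43°
∠G(j41) = − (58.63° + 27.43°) = -86.06°

|G| = -34.9 dB, ∠G = -86.1°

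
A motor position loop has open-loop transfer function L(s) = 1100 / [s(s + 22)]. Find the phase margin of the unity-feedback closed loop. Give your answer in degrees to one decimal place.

Gain crossover: |L(jω)| = 1 at ω ≈ 29.7 rad/s.
∠L(j29.7) = −90° − arctan(29.7/22) ≈ -143.51°
PM = 180° + (-143.51°) = 36.49°

36.5 deg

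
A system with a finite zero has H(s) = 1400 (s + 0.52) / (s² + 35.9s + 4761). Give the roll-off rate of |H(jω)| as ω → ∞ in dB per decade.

-20 dB/decade

With 1 zero and 2 poles, the high-frequency asymptotic slope is 20 × (1 − 2) = -20 dB/decade.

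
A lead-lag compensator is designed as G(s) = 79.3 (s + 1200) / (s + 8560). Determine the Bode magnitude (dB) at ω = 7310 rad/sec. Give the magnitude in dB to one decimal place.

|j7310 + 1200| = √(7310² + 1200²) = 7408
|j7310 + 8560| = √(7310² + 8560²) = 1.126e+04
|G(j7310)| = 79.3 × 7408 / 1.126e+04 = 52.187
20 log₁₀(52.187) = 34.35 dB

34.4 dB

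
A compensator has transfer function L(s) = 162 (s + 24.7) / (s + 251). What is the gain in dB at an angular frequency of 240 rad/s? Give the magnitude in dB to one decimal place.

|j240 + 24.7| = √(240² + 24.7²) = 241.3
|j240 + 251| = √(240² + 251²) = 347.3
|L(j240)| = 162 × 241.3 / 347.3 = 112.55
20 log₁₀(112.55) = 41.03 dB

41.0 dB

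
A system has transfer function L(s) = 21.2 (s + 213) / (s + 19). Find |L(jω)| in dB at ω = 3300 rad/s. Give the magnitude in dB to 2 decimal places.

|j3300 + 213| = √(3300² + 213²) = 3307
|j3300 + 19| = √(3300² + 19²) = 3300
|L(j3300)| = 21.2 × 3307 / 3300 = 21.244
20 log₁₀(21.244) = 26.545 dB

26.54 dB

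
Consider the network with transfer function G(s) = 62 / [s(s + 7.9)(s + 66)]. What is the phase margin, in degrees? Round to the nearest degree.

Gain crossover: |G(jω)| = 1 at ω ≈ 0.119 rad/s.
∠G(j0.119) = −90° − arctan(0.119/7.9) − arctan(0.119/66) ≈ -90.97°
PM = 180° + (-90.97°) = 89.03°

89°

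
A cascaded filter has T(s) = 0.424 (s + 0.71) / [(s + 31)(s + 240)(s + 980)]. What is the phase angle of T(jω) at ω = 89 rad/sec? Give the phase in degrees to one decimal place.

-6.8°

∠(j89 + 0.71) = arctan(89/0.71) = 89.54°
∠(j89 + 31) = arctan(89/31) = 70.80°
∠(j89 + 240) = arctan(89/240) = 20.35°
∠(j89 + 980) = arctan(89/980) = 5.19°
∠T(j89) = 89.54° − (70.80° + 20.35° + 5.19°) = -6.79°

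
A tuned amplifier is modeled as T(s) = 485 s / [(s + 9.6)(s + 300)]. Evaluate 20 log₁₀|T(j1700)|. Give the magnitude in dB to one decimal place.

|j1700| = 1700
|j1700 + 9.6| = √(1700² + 9.6²) = 1700
|j1700 + 300| = √(1700² + 300²) = 1726
|T(j1700)| = 485 × 1700 / (1700 × 1726) = 0.28095
20 log₁₀(0.28095) = -11.03 dB

-11.0 dB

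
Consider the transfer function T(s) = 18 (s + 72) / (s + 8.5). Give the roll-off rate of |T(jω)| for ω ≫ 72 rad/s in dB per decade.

0 dB/decade

With 1 zero and 1 pole, the high-frequency asymptotic slope is 20 × (1 − 1) = 0 dB/decade.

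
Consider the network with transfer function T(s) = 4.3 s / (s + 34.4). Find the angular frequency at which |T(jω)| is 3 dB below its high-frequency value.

For a single-pole high-pass, the −3 dB point is at the pole: ω = 34.4 rad/s.

34.4 rad/s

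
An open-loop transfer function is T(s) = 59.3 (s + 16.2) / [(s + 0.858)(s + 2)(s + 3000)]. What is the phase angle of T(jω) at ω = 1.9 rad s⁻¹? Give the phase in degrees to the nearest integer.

-103°

∠(j1.9 + 16.2) = arctan(1.9/16.2) = 6.69°
∠(j1.9 + 0.858) = arctan(1.9/0.858) = 65.70°
∠(j1.9 + 2) = arctan(1.9/2) = 43.53°
∠(j1.9 + 3000) = arctan(1.9/3000) = 0.04°
∠T(j1.9) = 6.69° − (65.70° + 43.53° + 0.04°) = -102.58°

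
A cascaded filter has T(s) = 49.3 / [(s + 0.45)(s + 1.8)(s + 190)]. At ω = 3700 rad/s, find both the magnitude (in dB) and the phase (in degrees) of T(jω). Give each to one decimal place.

|j3700 + 0.45| = √(3700² + 0.45²) = 3700
|j3700 + 1.8| = √(3700² + 1.8²) = 3700
|j3700 + 190| = √(3700² + 190²) = 3705
|T(j3700)| = 49.3 / (3700 × 3700 × 3705) = 9.7201e-10
20 log₁₀(9.7201e-10) = -180.25 dB
∠(j3700 + 0.45) = arctan(3700/0.45) = 89.99°
∠(j3700 + 1.8) = arctan(3700/1.8) = 89.97°
∠(j3700 + 190) = arctan(3700/190) = 87.06°
∠T(j3700) = − (89.99° + 89.97° + 87.06°) = -267.03°

|T| = -180.2 dB, ∠T = -267.0°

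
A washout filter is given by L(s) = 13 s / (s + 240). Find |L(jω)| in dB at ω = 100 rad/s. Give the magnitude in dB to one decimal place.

|j100| = 100
|j100 + 240| = √(100² + 240²) = 260
|L(j100)| = 13 × 100 / 260 = 5
20 log₁₀(5) = 13.98 dB

14.0 dB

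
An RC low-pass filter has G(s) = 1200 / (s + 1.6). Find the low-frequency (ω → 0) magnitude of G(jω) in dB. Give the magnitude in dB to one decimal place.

G(0) = 1200 / 1.6 = 750
20 log₁₀(750) = 57.50 dB

57.5 dB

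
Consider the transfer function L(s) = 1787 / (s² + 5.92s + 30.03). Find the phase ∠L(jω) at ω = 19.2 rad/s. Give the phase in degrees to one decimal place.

∠[(j19.2)² + 5.92(j19.2) + 30.03] = ∠[-338.61 + j113.66] = 161.44°
∠L(j19.2) = −161.44° = -161.44°

-161.4 deg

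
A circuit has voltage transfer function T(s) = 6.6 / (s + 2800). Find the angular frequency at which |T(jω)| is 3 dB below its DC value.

2800 rad/sec

For a single-pole low-pass, the −3 dB point is at the pole: ω = 2800 rad/sec.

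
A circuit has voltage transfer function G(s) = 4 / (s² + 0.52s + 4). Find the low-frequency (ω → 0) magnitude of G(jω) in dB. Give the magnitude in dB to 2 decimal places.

G(0) = 4 / 4 = 1
20 log₁₀(1) = 0.000 dB

0.00 dB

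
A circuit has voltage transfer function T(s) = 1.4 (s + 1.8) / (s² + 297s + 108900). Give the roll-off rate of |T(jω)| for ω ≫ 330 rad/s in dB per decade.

-20 dB/decade

With 1 zero and 2 poles, the high-frequency asymptotic slope is 20 × (1 − 2) = -20 dB/decade.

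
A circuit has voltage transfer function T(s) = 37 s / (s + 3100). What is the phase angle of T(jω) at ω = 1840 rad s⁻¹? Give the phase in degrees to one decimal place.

59.3°

∠(j1840) = 90.00°
∠(j1840 + 3100) = arctan(1840/3100) = 30.69°
∠T(j1840) = 90.00° − 30.69° = 59.31°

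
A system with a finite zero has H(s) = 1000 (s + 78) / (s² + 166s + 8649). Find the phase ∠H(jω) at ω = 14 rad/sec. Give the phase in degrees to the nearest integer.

∠(j14 + 78) = arctan(14/78) = 10.18°
∠[(j14)² + 166(j14) + 8649] = ∠[8453 + j2324] = 15.37°
∠H(j14) = 10.18° − 15.37° = -5.20°

-5°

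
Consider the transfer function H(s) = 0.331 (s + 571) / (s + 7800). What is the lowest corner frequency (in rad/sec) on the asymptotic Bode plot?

571 rad/sec

Break frequencies occur at each pole and zero magnitude: 571 rad/sec, 7800 rad/sec.
The lowest is 571 rad/sec.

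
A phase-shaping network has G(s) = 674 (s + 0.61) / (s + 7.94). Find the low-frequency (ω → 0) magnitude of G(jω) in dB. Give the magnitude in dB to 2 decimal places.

34.28 dB

G(0) = 674 × 0.61 / 7.94 = 51.781
20 log₁₀(51.781) = 34.283 dB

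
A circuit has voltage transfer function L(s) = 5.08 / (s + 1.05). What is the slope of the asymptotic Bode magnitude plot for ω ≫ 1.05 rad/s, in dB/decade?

-20 dB/decade

With 0 zeros and 1 pole, the high-frequency asymptotic slope is 20 × (0 − 1) = -20 dB/decade.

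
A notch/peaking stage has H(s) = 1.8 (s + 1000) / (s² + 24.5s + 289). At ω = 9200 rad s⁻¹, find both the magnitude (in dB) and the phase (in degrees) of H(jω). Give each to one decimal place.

|j9200 + 1000| = √(9200² + 1000²) = 9254
|(j9200)² + 24.5(j9200) + 289| = |-8.464e+07 + j2.254e+05| = 8.464e+07
|H(j9200)| = 1.8 × 9254 / 8.464e+07 = 0.0001968
20 log₁₀(0.0001968) = -74.12 dB
∠(j9200 + 1000) = arctan(9200/1000) = 83.80°
∠[(j9200)² + 24.5(j9200) + 289] = ∠[-8.464e+07 + j2.254e+05] = 179.85°
∠H(j9200) = 83.80° − 179.85° = -96.05°

|H| = -74.1 dB, ∠H = -96.1 deg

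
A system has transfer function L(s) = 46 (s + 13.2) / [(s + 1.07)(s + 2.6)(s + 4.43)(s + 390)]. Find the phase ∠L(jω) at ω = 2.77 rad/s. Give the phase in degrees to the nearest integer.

∠(j2.77 + 13.2) = arctan(2.77/13.2) = 11.85°
∠(j2.77 + 1.07) = arctan(2.77/1.07) = 68.88°
∠(j2.77 + 2.6) = arctan(2.77/2.6) = 46.81°
∠(j2.77 + 4.43) = arctan(2.77/4.43) = 32.02°
∠(j2.77 + 390) = arctan(2.77/390) = 0.41°
∠L(j2.77) = 11.85° − (68.88° + 46.81° + 32.02° + 0.41°) = -136.27°

-136 deg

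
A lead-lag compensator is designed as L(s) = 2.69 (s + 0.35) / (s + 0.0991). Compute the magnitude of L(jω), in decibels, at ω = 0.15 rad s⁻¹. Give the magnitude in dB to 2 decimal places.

15.11 dB

|j0.15 + 0.35| = √(0.15² + 0.35²) = 0.3808
|j0.15 + 0.0991| = √(0.15² + 0.0991²) = 0.1798
|L(j0.15)| = 2.69 × 0.3808 / 0.1798 = 5.6976
20 log₁₀(5.6976) = 15.114 dB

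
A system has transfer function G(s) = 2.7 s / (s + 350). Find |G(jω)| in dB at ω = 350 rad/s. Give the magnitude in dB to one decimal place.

5.6 dB

|j350| = 350
|j350 + 350| = √(350² + 350²) = 495
|G(j350)| = 2.7 × 350 / 495 = 1.9092
20 log₁₀(1.9092) = 5.62 dB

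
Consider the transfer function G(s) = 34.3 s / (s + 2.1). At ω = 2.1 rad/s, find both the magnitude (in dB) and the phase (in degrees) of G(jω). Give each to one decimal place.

|j2.1| = 2.1
|j2.1 + 2.1| = √(2.1² + 2.1²) = 2.97
|G(j2.1)| = 34.3 × 2.1 / 2.97 = 24.254
20 log₁₀(24.254) = 27.70 dB
∠(j2.1) = 90.00°
∠(j2.1 + 2.1) = arctan(2.1/2.1) = 45.00°
∠G(j2.1) = 90.00° − 45.00° = 45.00°

|G| = 27.7 dB, ∠G = 45.0°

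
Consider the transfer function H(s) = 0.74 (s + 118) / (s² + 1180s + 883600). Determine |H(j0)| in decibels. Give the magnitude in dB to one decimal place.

H(0) = 0.74 × 118 / 883600 = 9.8823e-05
20 log₁₀(9.8823e-05) = -80.10 dB

-80.1 dB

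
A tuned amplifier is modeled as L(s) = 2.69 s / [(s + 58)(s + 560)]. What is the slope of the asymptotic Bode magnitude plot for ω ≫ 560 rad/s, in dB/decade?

With 1 zero and 2 poles, the high-frequency asymptotic slope is 20 × (1 − 2) = -20 dB/decade.

-20 dB/decade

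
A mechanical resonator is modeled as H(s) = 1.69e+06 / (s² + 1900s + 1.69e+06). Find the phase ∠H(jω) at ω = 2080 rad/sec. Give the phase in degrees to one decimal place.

∠[(j2080)² + 1900(j2080) + 1.69e+06] = ∠[-2.6364e+06 + j3.952e+06] = 123.71°
∠H(j2080) = −123.71° = -123.71°

-123.7 deg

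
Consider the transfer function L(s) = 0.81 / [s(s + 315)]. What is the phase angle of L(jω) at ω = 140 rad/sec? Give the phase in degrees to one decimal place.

-114.0°

∠(j140 + 315) = arctan(140/315) = 23.96°
∠(j140) = 90.00°
∠L(j140) = − (23.96° + 90.00°) = -113.96°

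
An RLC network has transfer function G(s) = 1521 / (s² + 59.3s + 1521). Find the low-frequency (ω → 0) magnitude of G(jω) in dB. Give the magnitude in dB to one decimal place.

0.0 dB

G(0) = 1521 / 1521 = 1
20 log₁₀(1) = 0.00 dB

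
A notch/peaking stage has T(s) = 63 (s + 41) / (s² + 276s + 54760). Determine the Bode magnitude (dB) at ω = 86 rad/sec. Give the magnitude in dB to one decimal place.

|j86 + 41| = √(86² + 41²) = 95.27
|(j86)² + 276(j86) + 54760| = |47364 + j23736| = 5.298e+04
|T(j86)| = 63 × 95.27 / 5.298e+04 = 0.11329
20 log₁₀(0.11329) = -18.92 dB

-18.9 dB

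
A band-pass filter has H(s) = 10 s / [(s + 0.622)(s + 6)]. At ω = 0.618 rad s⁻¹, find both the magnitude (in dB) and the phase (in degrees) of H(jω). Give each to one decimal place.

|j0.618| = 0.618
|j0.618 + 0.622| = √(0.618² + 0.622²) = 0.8768
|j0.618 + 6| = √(0.618² + 6²) = 6.032
|H(j0.618)| = 10 × 0.618 / (0.8768 × 6.032) = 1.1685
20 log₁₀(1.1685) = 1.35 dB
∠(j0.618) = 90.00°
∠(j0.618 + 0.622) = arctan(0.618/0.622) = 44.82°
∠(j0.618 + 6) = arctan(0.618/6) = 5.88°
∠H(j0.618) = 90.00° − (44.82° + 5.88°) = 39.30°

|H| = 1.4 dB, ∠H = 39.3°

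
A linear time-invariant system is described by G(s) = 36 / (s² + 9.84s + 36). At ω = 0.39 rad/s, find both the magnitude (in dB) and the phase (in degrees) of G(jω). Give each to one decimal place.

|(j0.39)² + 9.84(j0.39) + 36| = |35.848 + j3.8376| = 36.05
|G(j0.39)| = 36 / 36.05 = 0.99854
20 log₁₀(0.99854) = -0.01 dB
∠[(j0.39)² + 9.84(j0.39) + 36] = ∠[35.848 + j3.8376] = 6.11°
∠G(j0.39) = −6.11° = -6.11°

|G| = -0.0 dB, ∠G = -6.1°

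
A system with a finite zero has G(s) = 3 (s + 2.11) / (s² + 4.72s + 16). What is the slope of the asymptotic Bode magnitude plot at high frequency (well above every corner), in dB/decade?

-20 dB/decade

With 1 zero and 2 poles, the high-frequency asymptotic slope is 20 × (1 − 2) = -20 dB/decade.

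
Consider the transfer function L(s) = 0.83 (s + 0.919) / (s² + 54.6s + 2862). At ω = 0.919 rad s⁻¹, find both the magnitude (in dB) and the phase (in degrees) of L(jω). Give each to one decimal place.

|L| = -68.5 dB, ∠L = 44.0°

|j0.919 + 0.919| = √(0.919² + 0.919²) = 1.3
|(j0.919)² + 54.6(j0.919) + 2862| = |2861.2 + j50.177| = 2862
|L(j0.919)| = 0.83 × 1.3 / 2862 = 0.00037696
20 log₁₀(0.00037696) = -68.47 dB
∠(j0.919 + 0.919) = arctan(0.919/0.919) = 45.00°
∠[(j0.919)² + 54.6(j0.919) + 2862] = ∠[2861.2 + j50.177] = 1.00°
∠L(j0.919) = 45.00° − 1.00° = 44.00°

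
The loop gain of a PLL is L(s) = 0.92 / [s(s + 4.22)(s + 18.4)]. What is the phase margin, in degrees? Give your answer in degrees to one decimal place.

89.8°

Gain crossover: |L(jω)| = 1 at ω ≈ 0.0118 rad/s.
∠L(j0.0118) = −90° − arctan(0.0118/4.22) − arctan(0.0118/18.4) ≈ -90.20°
PM = 180° + (-90.20°) = 89.80°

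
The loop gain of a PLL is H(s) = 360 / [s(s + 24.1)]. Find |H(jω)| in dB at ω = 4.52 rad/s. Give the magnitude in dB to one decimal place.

|j4.52 + 24.1| = √(4.52² + 24.1²) = 24.52
|j4.52| = 4.52
|H(j4.52)| = 360 / (24.52 × 4.52) = 3.2482
20 log₁₀(3.2482) = 10.23 dB

10.2 dB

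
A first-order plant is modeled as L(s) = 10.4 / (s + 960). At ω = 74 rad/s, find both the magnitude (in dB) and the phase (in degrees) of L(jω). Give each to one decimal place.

|j74 + 960| = √(74² + 960²) = 962.8
|L(j74)| = 10.4 / 962.8 = 0.010801
20 log₁₀(0.010801) = -39.33 dB
∠(j74 + 960) = arctan(74/960) = 4.41°
∠L(j74) = −4.41° = -4.41°

|L| = -39.3 dB, ∠L = -4.4°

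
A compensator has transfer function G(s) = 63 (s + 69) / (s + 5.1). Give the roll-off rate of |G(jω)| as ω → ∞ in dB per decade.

With 1 zero and 1 pole, the high-frequency asymptotic slope is 20 × (1 − 1) = 0 dB/decade.

0 dB/decade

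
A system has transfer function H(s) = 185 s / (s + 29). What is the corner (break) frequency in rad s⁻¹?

29 rad s⁻¹

The single real pole at s = −29 gives a corner at ω = 29 rad s⁻¹.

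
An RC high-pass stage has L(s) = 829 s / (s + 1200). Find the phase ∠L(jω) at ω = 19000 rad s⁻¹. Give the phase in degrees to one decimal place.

3.6°

∠(j19000) = 90.00°
∠(j19000 + 1200) = arctan(19000/1200) = 86.39°
∠L(j19000) = 90.00° − 86.39° = 3.61°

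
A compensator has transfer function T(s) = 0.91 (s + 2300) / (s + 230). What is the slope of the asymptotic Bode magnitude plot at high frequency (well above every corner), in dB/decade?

0 dB/decade

With 1 zero and 1 pole, the high-frequency asymptotic slope is 20 × (1 − 1) = 0 dB/decade.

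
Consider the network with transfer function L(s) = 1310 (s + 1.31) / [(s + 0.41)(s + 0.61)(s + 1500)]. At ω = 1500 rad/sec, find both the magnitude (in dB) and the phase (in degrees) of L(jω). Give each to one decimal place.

|j1500 + 1.31| = √(1500² + 1.31²) = 1500
|j1500 + 0.41| = √(1500² + 0.41²) = 1500
|j1500 + 0.61| = √(1500² + 0.61²) = 1500
|j1500 + 1500| = √(1500² + 1500²) = 2121
|L(j1500)| = 1310 × 1500 / (1500 × 1500 × 2121) = 0.00041169
20 log₁₀(0.00041169) = -67.71 dB
∠(j1500 + 1.31) = arctan(1500/1.31) = 89.95°
∠(j1500 + 0.41) = arctan(1500/0.41) = 89.98°
∠(j1500 + 0.61) = arctan(1500/0.61) = 89.98°
∠(j1500 + 1500) = arctan(1500/1500) = 45.00°
∠L(j1500) = 89.95° − (89.98° + 89.98° + 45.00°) = -135.01°

|L| = -67.7 dB, ∠L = -135.0°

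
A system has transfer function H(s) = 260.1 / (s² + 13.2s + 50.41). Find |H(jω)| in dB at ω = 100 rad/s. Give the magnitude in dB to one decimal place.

|(j100)² + 13.2(j100) + 50.41| = |-9949.6 + j1320| = 1.004e+04
|H(j100)| = 260.1 / 1.004e+04 = 0.025915
20 log₁₀(0.025915) = -31.73 dB

-31.7 dB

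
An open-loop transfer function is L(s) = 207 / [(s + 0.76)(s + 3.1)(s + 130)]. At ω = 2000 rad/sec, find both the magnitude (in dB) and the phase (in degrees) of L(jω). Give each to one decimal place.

|j2000 + 0.76| = √(2000² + 0.76²) = 2000
|j2000 + 3.1| = √(2000² + 3.1²) = 2000
|j2000 + 130| = √(2000² + 130²) = 2004
|L(j2000)| = 207 / (2000 × 2000 × 2004) = 2.582e-08
20 log₁₀(2.582e-08) = -151.76 dB
∠(j2000 + 0.76) = arctan(2000/0.76) = 89.98°
∠(j2000 + 3.1) = arctan(2000/3.1) = 89.91°
∠(j2000 + 130) = arctan(2000/130) = 86.28°
∠L(j2000) = − (89.98° + 89.91° + 86.28°) = -266.17°

|L| = -151.8 dB, ∠L = -266.2 deg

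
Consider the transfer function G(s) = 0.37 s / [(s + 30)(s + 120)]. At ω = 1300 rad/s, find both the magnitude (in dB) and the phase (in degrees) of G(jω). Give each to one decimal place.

|j1300| = 1300
|j1300 + 30| = √(1300² + 30²) = 1300
|j1300 + 120| = √(1300² + 120²) = 1306
|G(j1300)| = 0.37 × 1300 / (1300 × 1306) = 0.00028334
20 log₁₀(0.00028334) = -70.95 dB
∠(j1300) = 90.00°
∠(j1300 + 30) = arctan(1300/30) = 88.68°
∠(j1300 + 120) = arctan(1300/120) = 84.73°
∠G(j1300) = 90.00° − (88.68° + 84.73°) = -83.40°

|G| = -71.0 dB, ∠G = -83.4°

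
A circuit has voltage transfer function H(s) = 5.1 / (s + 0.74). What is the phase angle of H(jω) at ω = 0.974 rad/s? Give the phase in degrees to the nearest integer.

-53°

∠(j0.974 + 0.74) = arctan(0.974/0.74) = 52.77°
∠H(j0.974) = −52.77° = -52.77°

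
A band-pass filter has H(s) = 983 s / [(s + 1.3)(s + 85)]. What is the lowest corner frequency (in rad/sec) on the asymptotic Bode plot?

Break frequencies occur at each pole and zero magnitude: 1.3 rad/sec, 85 rad/sec.
The lowest is 1.3 rad/sec.

1.3 rad/sec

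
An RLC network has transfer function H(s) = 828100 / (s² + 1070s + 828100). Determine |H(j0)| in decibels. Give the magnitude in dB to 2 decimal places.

0.00 dB

H(0) = 828100 / 828100 = 1
20 log₁₀(1) = 0.000 dB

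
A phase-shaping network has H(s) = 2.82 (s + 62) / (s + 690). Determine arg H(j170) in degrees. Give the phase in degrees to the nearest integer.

56 deg

∠(j170 + 62) = arctan(170/62) = 69.96°
∠(j170 + 690) = arctan(170/690) = 13.84°
∠H(j170) = 69.96° − 13.84° = 56.12°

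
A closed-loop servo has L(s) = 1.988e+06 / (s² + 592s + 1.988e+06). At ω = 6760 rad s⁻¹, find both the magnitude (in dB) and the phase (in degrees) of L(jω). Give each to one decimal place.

|L| = -26.9 dB, ∠L = -174.8°

|(j6760)² + 592(j6760) + 1.988e+06| = |-4.371e+07 + j4.0019e+06| = 4.389e+07
|L(j6760)| = 1.988e+06 / 4.389e+07 = 0.045293
20 log₁₀(0.045293) = -26.88 dB
∠[(j6760)² + 592(j6760) + 1.988e+06] = ∠[-4.371e+07 + j4.0019e+06] = 174.77°
∠L(j6760) = −174.77° = -174.77°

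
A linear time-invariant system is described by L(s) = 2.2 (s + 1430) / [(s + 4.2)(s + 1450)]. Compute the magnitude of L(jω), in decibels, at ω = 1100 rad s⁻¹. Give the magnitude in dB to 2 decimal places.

-54.06 dB

|j1100 + 1430| = √(1100² + 1430²) = 1804
|j1100 + 4.2| = √(1100² + 4.2²) = 1100
|j1100 + 1450| = √(1100² + 1450²) = 1820
|L(j1100)| = 2.2 × 1804 / (1100 × 1820) = 0.0019825
20 log₁₀(0.0019825) = -54.056 dB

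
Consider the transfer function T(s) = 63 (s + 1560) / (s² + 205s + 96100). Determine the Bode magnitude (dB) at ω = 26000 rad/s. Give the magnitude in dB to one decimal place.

|j26000 + 1560| = √(26000² + 1560²) = 2.605e+04
|(j26000)² + 205(j26000) + 96100| = |-6.759e+08 + j5.33e+06| = 6.759e+08
|T(j26000)| = 63 × 2.605e+04 / 6.759e+08 = 0.0024277
20 log₁₀(0.0024277) = -52.30 dB

-52.3 dB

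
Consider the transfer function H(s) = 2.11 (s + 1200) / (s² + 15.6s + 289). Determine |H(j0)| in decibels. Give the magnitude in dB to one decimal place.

18.9 dB

H(0) = 2.11 × 1200 / 289 = 8.7612
20 log₁₀(8.7612) = 18.85 dB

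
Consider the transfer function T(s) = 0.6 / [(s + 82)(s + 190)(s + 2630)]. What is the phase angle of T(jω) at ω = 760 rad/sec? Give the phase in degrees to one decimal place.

-175.9°

∠(j760 + 82) = arctan(760/82) = 83.84°
∠(j760 + 190) = arctan(760/190) = 75.96°
∠(j760 + 2630) = arctan(760/2630) = 16.12°
∠T(j760) = − (83.84° + 75.96° + 16.12°) = -175.92°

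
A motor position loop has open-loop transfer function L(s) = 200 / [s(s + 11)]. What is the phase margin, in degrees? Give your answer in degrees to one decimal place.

42.1 deg

Gain crossover: |L(jω)| = 1 at ω ≈ 12.2 rad s⁻¹.
∠L(j12.2) = −90° − arctan(12.2/11) ≈ -137.92°
PM = 180° + (-137.92°) = 42.08°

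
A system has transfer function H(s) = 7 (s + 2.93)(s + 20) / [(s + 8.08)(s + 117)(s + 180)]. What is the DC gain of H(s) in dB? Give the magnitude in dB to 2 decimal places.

-52.36 dB

H(0) = 7 × 2.93 × 20 / (8.08 × 117 × 180) = 0.0024106
20 log₁₀(0.0024106) = -52.357 dB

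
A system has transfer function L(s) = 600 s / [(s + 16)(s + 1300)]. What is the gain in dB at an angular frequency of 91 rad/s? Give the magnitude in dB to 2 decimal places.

|j91| = 91
|j91 + 16| = √(91² + 16²) = 92.4
|j91 + 1300| = √(91² + 1300²) = 1303
|L(j91)| = 600 × 91 / (92.4 × 1303) = 0.45346
20 log₁₀(0.45346) = -6.869 dB

-6.87 dB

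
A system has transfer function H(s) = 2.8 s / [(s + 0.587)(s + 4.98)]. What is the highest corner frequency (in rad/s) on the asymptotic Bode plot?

4.98 rad/s

Break frequencies occur at each pole and zero magnitude: 0.587 rad/s, 4.98 rad/s.
The highest is 4.98 rad/s.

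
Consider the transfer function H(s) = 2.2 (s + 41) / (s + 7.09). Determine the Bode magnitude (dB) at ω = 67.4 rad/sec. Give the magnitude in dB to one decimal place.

|j67.4 + 41| = √(67.4² + 41²) = 78.89
|j67.4 + 7.09| = √(67.4² + 7.09²) = 67.77
|H(j67.4)| = 2.2 × 78.89 / 67.77 = 2.5609
20 log₁₀(2.5609) = 8.17 dB

8.2 dB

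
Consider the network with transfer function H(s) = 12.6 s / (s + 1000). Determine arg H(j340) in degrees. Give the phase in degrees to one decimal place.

∠(j340) = 90.00°
∠(j340 + 1000) = arctan(340/1000) = 18.78°
∠H(j340) = 90.00° − 18.78° = 71.22°

71.2°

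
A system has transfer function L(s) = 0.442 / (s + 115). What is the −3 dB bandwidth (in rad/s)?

For a single-pole low-pass, the −3 dB point is at the pole: ω = 115 rad/s.

115 rad/s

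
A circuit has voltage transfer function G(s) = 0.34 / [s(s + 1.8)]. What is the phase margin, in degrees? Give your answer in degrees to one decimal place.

84.0 deg

Gain crossover: |G(jω)| = 1 at ω ≈ 0.188 rad/s.
∠G(j0.188) = −90° − arctan(0.188/1.8) ≈ -95.96°
PM = 180° + (-95.96°) = 84.04°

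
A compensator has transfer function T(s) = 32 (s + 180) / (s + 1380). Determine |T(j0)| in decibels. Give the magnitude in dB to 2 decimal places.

12.41 dB

T(0) = 32 × 180 / 1380 = 4.1739
20 log₁₀(4.1739) = 12.411 dB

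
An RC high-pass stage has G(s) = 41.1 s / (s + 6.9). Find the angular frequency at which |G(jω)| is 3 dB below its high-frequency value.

For a single-pole high-pass, the −3 dB point is at the pole: ω = 6.9 rad/s.

6.9 rad/s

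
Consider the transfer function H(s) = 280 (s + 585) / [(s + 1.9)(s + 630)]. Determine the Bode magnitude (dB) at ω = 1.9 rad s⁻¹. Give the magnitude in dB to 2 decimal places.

|j1.9 + 585| = √(1.9² + 585²) = 585
|j1.9 + 1.9| = √(1.9² + 1.9²) = 2.687
|j1.9 + 630| = √(1.9² + 630²) = 630
|H(j1.9)| = 280 × 585 / (2.687 × 630) = 96.762
20 log₁₀(96.762) = 39.714 dB

39.71 dB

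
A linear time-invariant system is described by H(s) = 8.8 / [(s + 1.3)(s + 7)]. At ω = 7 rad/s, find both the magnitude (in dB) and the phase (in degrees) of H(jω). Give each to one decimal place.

|H| = -18.1 dB, ∠H = -124.5°

|j7 + 1.3| = √(7² + 1.3²) = 7.12
|j7 + 7| = √(7² + 7²) = 9.899
|H(j7)| = 8.8 / (7.12 × 9.899) = 0.12486
20 log₁₀(0.12486) = -18.07 dB
∠(j7 + 1.3) = arctan(7/1.3) = 79.48°
∠(j7 + 7) = arctan(7/7) = 45.00°
∠H(j7) = − (79.48° + 45.00°) = -124.48°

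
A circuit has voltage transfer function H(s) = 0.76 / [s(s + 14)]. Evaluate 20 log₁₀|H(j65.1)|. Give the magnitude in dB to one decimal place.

-75.1 dB

|j65.1 + 14| = √(65.1² + 14²) = 66.59
|j65.1| = 65.1
|H(j65.1)| = 0.76 / (66.59 × 65.1) = 0.00017532
20 log₁₀(0.00017532) = -75.12 dB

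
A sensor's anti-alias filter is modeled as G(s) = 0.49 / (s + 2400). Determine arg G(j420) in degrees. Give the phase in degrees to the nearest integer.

-10°

∠(j420 + 2400) = arctan(420/2400) = 9.93°
∠G(j420) = −9.93° = -9.93°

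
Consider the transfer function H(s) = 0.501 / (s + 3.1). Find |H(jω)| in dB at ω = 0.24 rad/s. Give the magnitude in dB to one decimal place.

-15.9 dB

|j0.24 + 3.1| = √(0.24² + 3.1²) = 3.109
|H(j0.24)| = 0.501 / 3.109 = 0.16113
20 log₁₀(0.16113) = -15.86 dB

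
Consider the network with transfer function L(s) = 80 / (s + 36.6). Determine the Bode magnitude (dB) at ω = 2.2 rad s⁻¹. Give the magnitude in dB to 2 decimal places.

6.78 dB

|j2.2 + 36.6| = √(2.2² + 36.6²) = 36.67
|L(j2.2)| = 80 / 36.67 = 2.1819
20 log₁₀(2.1819) = 6.777 dB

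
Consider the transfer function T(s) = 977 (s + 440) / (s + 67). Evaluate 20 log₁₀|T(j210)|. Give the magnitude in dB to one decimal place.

|j210 + 440| = √(210² + 440²) = 487.5
|j210 + 67| = √(210² + 67²) = 220.4
|T(j210)| = 977 × 487.5 / 220.4 = 2160.9
20 log₁₀(2160.9) = 66.69 dB

66.7 dB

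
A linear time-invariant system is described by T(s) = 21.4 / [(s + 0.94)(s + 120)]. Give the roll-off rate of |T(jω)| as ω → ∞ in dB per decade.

-40 dB/decade

With 0 zeros and 2 poles, the high-frequency asymptotic slope is 20 × (0 − 2) = -40 dB/decade.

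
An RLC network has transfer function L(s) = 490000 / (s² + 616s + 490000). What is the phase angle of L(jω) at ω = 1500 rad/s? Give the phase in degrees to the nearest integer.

∠[(j1500)² + 616(j1500) + 490000] = ∠[-1.76e+06 + j9.24e+05] = 152.30°
∠L(j1500) = −152.30° = -152.30°

-152°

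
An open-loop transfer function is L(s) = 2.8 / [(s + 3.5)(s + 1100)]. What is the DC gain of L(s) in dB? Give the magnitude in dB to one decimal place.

L(0) = 2.8 / (3.5 × 1100) = 0.00072727
20 log₁₀(0.00072727) = -62.77 dB

-62.8 dB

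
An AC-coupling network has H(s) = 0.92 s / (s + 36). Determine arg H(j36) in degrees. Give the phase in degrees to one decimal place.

45.0°

∠(j36) = 90.00°
∠(j36 + 36) = arctan(36/36) = 45.00°
∠H(j36) = 90.00° − 45.00° = 45.00°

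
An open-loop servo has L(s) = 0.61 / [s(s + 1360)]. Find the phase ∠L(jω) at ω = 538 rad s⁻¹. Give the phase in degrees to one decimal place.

-111.6°

∠(j538 + 1360) = arctan(538/1360) = 21.58°
∠(j538) = 90.00°
∠L(j538) = − (21.58° + 90.00°) = -111.58°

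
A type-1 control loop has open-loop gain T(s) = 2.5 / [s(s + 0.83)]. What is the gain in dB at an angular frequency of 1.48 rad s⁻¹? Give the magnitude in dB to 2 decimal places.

|j1.48 + 0.83| = √(1.48² + 0.83²) = 1.697
|j1.48| = 1.48
|T(j1.48)| = 2.5 / (1.697 × 1.48) = 0.99549
20 log₁₀(0.99549) = -0.039 dB

-0.04 dB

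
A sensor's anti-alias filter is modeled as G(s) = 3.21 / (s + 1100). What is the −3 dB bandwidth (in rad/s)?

1100 rad/s

For a single-pole low-pass, the −3 dB point is at the pole: ω = 1100 rad/s.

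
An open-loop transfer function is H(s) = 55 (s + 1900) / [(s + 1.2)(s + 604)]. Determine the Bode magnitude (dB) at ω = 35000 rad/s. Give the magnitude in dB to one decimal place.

|j35000 + 1900| = √(35000² + 1900²) = 3.505e+04
|j35000 + 1.2| = √(35000² + 1.2²) = 3.5e+04
|j35000 + 604| = √(35000² + 604²) = 3.501e+04
|H(j35000)| = 55 × 3.505e+04 / (3.5e+04 × 3.501e+04) = 0.0015735
20 log₁₀(0.0015735) = -56.06 dB

-56.1 dB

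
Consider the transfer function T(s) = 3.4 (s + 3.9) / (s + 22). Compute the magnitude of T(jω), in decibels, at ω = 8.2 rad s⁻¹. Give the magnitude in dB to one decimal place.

2.4 dB

|j8.2 + 3.9| = √(8.2² + 3.9²) = 9.08
|j8.2 + 22| = √(8.2² + 22²) = 23.48
|T(j8.2)| = 3.4 × 9.08 / 23.48 = 1.3149
20 log₁₀(1.3149) = 2.38 dB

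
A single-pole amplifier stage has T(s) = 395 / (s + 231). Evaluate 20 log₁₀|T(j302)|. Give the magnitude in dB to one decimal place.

0.3 dB

|j302 + 231| = √(302² + 231²) = 380.2
|T(j302)| = 395 / 380.2 = 1.0389
20 log₁₀(1.0389) = 0.33 dB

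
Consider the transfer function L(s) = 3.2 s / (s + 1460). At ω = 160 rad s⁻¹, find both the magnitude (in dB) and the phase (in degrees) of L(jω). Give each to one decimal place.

|j160| = 160
|j160 + 1460| = √(160² + 1460²) = 1469
|L(j160)| = 3.2 × 160 / 1469 = 0.3486
20 log₁₀(0.3486) = -9.15 dB
∠(j160) = 90.00°
∠(j160 + 1460) = arctan(160/1460) = 6.25°
∠L(j160) = 90.00° − 6.25° = 83.75°

|L| = -9.2 dB, ∠L = 83.7°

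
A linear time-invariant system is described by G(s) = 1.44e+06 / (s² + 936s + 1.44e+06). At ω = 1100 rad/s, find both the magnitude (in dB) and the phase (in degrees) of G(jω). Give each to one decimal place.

|G| = 2.7 dB, ∠G = -77.4°

|(j1100)² + 936(j1100) + 1.44e+06| = |2.3e+05 + j1.0296e+06| = 1.055e+06
|G(j1100)| = 1.44e+06 / 1.055e+06 = 1.365
20 log₁₀(1.365) = 2.70 dB
∠[(j1100)² + 936(j1100) + 1.44e+06] = ∠[2.3e+05 + j1.0296e+06] = 77.41°
∠G(j1100) = −77.41° = -77.41°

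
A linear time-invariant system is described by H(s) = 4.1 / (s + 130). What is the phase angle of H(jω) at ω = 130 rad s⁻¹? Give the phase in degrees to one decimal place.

-45.0°

∠(j130 + 130) = arctan(130/130) = 45.00°
∠H(j130) = −45.00° = -45.00°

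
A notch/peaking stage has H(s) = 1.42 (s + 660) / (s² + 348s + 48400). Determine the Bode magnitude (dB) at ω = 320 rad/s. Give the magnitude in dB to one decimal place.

-41.5 dB

|j320 + 660| = √(320² + 660²) = 733.5
|(j320)² + 348(j320) + 48400| = |-54000 + j1.1136e+05| = 1.238e+05
|H(j320)| = 1.42 × 733.5 / 1.238e+05 = 0.0084157
20 log₁₀(0.0084157) = -41.50 dB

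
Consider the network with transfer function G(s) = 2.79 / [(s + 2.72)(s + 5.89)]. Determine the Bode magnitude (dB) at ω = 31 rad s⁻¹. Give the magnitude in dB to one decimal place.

-50.9 dB

|j31 + 2.72| = √(31² + 2.72²) = 31.12
|j31 + 5.89| = √(31² + 5.89²) = 31.55
|G(j31)| = 2.79 / (31.12 × 31.55) = 0.0028413
20 log₁₀(0.0028413) = -50.93 dB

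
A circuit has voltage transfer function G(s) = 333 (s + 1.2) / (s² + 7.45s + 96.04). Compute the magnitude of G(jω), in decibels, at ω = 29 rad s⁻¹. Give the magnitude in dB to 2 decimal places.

|j29 + 1.2| = √(29² + 1.2²) = 29.02
|(j29)² + 7.45(j29) + 96.04| = |-744.96 + j216.05| = 775.7
|G(j29)| = 333 × 29.02 / 775.7 = 12.461
20 log₁₀(12.461) = 21.911 dB

21.91 dB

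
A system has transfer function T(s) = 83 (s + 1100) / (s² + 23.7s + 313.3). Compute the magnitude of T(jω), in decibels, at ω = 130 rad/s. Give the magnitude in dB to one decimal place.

14.7 dB

|j130 + 1100| = √(130² + 1100²) = 1108
|(j130)² + 23.7(j130) + 313.3| = |-16587 + j3081| = 1.687e+04
|T(j130)| = 83 × 1108 / 1.687e+04 = 5.4495
20 log₁₀(5.4495) = 14.73 dB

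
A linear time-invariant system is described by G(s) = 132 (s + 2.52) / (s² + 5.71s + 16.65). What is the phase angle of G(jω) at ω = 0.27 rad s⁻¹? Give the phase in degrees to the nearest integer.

1°

∠(j0.27 + 2.52) = arctan(0.27/2.52) = 6.12°
∠[(j0.27)² + 5.71(j0.27) + 16.65] = ∠[16.577 + j1.5417] = 5.31°
∠G(j0.27) = 6.12° − 5.31° = 0.80°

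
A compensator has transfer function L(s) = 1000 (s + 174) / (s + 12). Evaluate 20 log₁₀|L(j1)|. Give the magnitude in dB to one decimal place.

83.2 dB

|j1 + 174| = √(1² + 174²) = 174
|j1 + 12| = √(1² + 12²) = 12.04
|L(j1)| = 1000 × 174 / 12.04 = 14450
20 log₁₀(14450) = 83.20 dB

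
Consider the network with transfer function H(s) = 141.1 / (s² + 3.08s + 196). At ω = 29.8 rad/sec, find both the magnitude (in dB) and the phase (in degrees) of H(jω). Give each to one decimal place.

|(j29.8)² + 3.08(j29.8) + 196| = |-692.04 + j91.784| = 698.1
|H(j29.8)| = 141.1 / 698.1 = 0.20212
20 log₁₀(0.20212) = -13.89 dB
∠[(j29.8)² + 3.08(j29.8) + 196] = ∠[-692.04 + j91.784] = 172.45°
∠H(j29.8) = −172.45° = -172.45°

|H| = -13.9 dB, ∠H = -172.4°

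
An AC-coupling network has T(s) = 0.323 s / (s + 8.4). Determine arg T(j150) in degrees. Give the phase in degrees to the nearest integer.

3 deg

∠(j150) = 90.00°
∠(j150 + 8.4) = arctan(150/8.4) = 86.79°
∠T(j150) = 90.00° − 86.79° = 3.21°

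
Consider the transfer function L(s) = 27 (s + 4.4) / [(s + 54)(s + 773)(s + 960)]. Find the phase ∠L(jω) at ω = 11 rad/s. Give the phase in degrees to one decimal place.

∠(j11 + 4.4) = arctan(11/4.4) = 68.20°
∠(j11 + 54) = arctan(11/54) = 11.51°
∠(j11 + 773) = arctan(11/773) = 0.82°
∠(j11 + 960) = arctan(11/960) = 0.66°
∠L(j11) = 68.20° − (11.51° + 0.82° + 0.66°) = 55.21°

55.2°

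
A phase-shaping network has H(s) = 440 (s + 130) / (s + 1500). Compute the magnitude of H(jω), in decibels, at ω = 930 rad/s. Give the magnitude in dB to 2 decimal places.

|j930 + 130| = √(930² + 130²) = 939
|j930 + 1500| = √(930² + 1500²) = 1765
|H(j930)| = 440 × 939 / 1765 = 234.11
20 log₁₀(234.11) = 47.388 dB

47.39 dB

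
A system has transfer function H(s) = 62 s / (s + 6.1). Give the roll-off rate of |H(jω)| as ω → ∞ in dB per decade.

0 dB/decade

With 1 zero and 1 pole, the high-frequency asymptotic slope is 20 × (1 − 1) = 0 dB/decade.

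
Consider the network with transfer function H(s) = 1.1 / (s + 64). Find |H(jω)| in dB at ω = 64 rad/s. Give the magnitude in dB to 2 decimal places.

-38.31 dB

|j64 + 64| = √(64² + 64²) = 90.51
|H(j64)| = 1.1 / 90.51 = 0.012153
20 log₁₀(0.012153) = -38.306 dB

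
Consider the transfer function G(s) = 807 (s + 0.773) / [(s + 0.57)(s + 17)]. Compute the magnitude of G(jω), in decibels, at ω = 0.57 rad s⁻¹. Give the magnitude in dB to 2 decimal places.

|j0.57 + 0.773| = √(0.57² + 0.773²) = 0.9604
|j0.57 + 0.57| = √(0.57² + 0.57²) = 0.8061
|j0.57 + 17| = √(0.57² + 17²) = 17.01
|G(j0.57)| = 807 × 0.9604 / (0.8061 × 17.01) = 56.527
20 log₁₀(56.527) = 35.045 dB

35.05 dB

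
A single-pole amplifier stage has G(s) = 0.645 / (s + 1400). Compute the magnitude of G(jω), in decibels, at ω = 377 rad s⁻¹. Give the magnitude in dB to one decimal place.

-67.0 dB

|j377 + 1400| = √(377² + 1400²) = 1450
|G(j377)| = 0.645 / 1450 = 0.00044487
20 log₁₀(0.00044487) = -67.04 dB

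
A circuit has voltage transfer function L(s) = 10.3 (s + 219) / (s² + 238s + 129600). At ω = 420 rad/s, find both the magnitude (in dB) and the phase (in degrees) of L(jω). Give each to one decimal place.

|j420 + 219| = √(420² + 219²) = 473.7
|(j420)² + 238(j420) + 129600| = |-46800 + j99960| = 1.104e+05
|L(j420)| = 10.3 × 473.7 / 1.104e+05 = 0.044203
20 log₁₀(0.044203) = -27.09 dB
∠(j420 + 219) = arctan(420/219) = 62.46°
∠[(j420)² + 238(j420) + 129600] = ∠[-46800 + j99960] = 115.09°
∠L(j420) = 62.46° − 115.09° = -52.63°

|L| = -27.1 dB, ∠L = -52.6°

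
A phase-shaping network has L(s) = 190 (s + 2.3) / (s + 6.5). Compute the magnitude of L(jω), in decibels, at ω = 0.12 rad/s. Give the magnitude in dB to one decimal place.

|j0.12 + 2.3| = √(0.12² + 2.3²) = 2.303
|j0.12 + 6.5| = √(0.12² + 6.5²) = 6.501
|L(j0.12)| = 190 × 2.303 / 6.501 = 67.311
20 log₁₀(67.311) = 36.56 dB

36.6 dB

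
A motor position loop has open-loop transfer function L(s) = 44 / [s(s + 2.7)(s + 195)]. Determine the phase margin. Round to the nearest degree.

88 deg

Gain crossover: |L(jω)| = 1 at ω ≈ 0.0835 rad s⁻¹.
∠L(j0.0835) = −90° − arctan(0.0835/2.7) − arctan(0.0835/195) ≈ -91.80°
PM = 180° + (-91.80°) = 88.20°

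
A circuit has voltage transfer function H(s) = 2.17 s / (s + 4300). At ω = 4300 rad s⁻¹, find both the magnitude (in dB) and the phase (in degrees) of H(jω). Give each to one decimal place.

|j4300| = 4300
|j4300 + 4300| = √(4300² + 4300²) = 6081
|H(j4300)| = 2.17 × 4300 / 6081 = 1.5344
20 log₁₀(1.5344) = 3.72 dB
∠(j4300) = 90.00°
∠(j4300 + 4300) = arctan(4300/4300) = 45.00°
∠H(j4300) = 90.00° − 45.00° = 45.00°

|H| = 3.7 dB, ∠H = 45.0°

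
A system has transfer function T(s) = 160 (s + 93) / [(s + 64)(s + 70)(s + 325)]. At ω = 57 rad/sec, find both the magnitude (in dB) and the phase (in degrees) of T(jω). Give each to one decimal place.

|T| = -43.3 dB, ∠T = -59.3 deg

|j57 + 93| = √(57² + 93²) = 109.1
|j57 + 64| = √(57² + 64²) = 85.7
|j57 + 70| = √(57² + 70²) = 90.27
|j57 + 325| = √(57² + 325²) = 330
|T(j57)| = 160 × 109.1 / (85.7 × 90.27 × 330) = 0.0068367
20 log₁₀(0.0068367) = -43.30 dB
∠(j57 + 93) = arctan(57/93) = 31.50°
∠(j57 + 64) = arctan(57/64) = 41.69°
∠(j57 + 70) = arctan(57/70) = 39.16°
∠(j57 + 325) = arctan(57/325) = 9.95°
∠T(j57) = 31.50° − (41.69° + 39.16° + 9.95°) = -59.29°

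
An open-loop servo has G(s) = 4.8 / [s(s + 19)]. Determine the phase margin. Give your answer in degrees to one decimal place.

Gain crossover: |G(jω)| = 1 at ω ≈ 0.253 rad/sec.
∠G(j0.253) = −90° − arctan(0.253/19) ≈ -90.76°
PM = 180° + (-90.76°) = 89.24°

89.2°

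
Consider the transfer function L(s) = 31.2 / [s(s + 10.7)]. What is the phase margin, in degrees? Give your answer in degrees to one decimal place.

Gain crossover: |L(jω)| = 1 at ω ≈ 2.82 rad/s.
∠L(j2.82) = −90° − arctan(2.82/10.7) ≈ -104.76°
PM = 180° + (-104.76°) = 75.24°

75.2 deg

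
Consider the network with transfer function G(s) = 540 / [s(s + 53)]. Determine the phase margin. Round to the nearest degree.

Gain crossover: |G(jω)| = 1 at ω ≈ 10 rad/s.
∠G(j10) = −90° − arctan(10/53) ≈ -100.70°
PM = 180° + (-100.70°) = 79.30°

79 deg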